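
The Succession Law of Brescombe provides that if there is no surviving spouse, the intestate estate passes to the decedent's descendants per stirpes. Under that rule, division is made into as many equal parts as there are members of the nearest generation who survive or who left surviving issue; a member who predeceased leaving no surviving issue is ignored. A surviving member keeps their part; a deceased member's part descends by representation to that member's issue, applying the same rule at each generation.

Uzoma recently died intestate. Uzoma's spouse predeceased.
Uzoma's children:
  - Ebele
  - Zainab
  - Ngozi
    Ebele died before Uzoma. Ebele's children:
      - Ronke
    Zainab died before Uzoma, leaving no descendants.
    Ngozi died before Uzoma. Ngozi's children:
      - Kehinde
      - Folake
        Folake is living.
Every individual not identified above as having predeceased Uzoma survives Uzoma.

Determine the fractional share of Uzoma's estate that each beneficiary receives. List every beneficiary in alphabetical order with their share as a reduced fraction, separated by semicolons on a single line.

There is no surviving spouse, so the entire estate passes to Uzoma's descendants per stirpes.
Zainab left no surviving issue, so that branch lapses and is disregarded.
The estate is divided into 2 equal shares of 1/2 among Ebele, Ngozi.
Ebele predeceased; the 1/2 allotted to Ebele's branch passes to Ebele's issue by representation.
Ronke is the sole taker at this level and receives the full 1/2.
Ngozi predeceased; the 1/2 allotted to Ngozi's branch passes to Ngozi's issue by representation.
The 1/2 is divided into 2 equal shares of 1/4 among Kehinde, Folake.
Kehinde is living and takes 1/4.
Folake is living and takes 1/4.

Folake 1/4; Kehinde 1/4; Ronke 1/2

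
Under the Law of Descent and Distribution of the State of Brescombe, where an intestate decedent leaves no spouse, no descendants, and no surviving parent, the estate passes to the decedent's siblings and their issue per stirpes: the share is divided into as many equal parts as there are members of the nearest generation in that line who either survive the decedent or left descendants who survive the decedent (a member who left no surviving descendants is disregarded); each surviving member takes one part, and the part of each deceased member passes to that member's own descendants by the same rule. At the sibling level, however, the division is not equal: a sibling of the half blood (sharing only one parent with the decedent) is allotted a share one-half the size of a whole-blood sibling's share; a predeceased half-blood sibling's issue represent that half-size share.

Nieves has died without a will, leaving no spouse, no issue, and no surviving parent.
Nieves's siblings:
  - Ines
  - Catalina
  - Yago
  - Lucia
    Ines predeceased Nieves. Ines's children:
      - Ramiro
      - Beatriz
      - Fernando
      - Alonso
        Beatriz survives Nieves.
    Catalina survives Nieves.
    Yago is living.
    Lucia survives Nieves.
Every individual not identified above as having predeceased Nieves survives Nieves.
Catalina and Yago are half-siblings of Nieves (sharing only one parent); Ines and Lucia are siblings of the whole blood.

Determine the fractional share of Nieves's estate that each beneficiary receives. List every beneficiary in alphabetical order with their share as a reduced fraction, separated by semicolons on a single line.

No spouse, descendants, or parent survives, so the estate passes to Nieves's siblings per stirpes.
Half-blood siblings count for one-half the weight of whole-blood siblings at the initial division.
Dividing 1 in proportion to weights (total weight 3): Ines (weight 1) → 1/3; Catalina (weight 1/2) → 1/6; Yago (weight 1/2) → 1/6; Lucia (weight 1) → 1/3.
Ines predeceased; the 1/3 allotted to Ines's branch passes to Ines's issue by representation.
The 1/3 is divided into 4 equal shares of 1/12 among Ramiro, Beatriz, Fernando, Alonso.
Ramiro is living and takes 1/12.
Beatriz is living and takes 1/12.
Fernando is living and takes 1/12.
Alonso is living and takes 1/12.
Catalina is living and takes 1/6.
Yago is living and takes 1/6.
Lucia is living and takes 1/3.

Alonso 1/12; Beatriz 1/12; Catalina 1/6; Fernando 1/12; Lucia 1/3; Ramiro 1/12; Yago 1/6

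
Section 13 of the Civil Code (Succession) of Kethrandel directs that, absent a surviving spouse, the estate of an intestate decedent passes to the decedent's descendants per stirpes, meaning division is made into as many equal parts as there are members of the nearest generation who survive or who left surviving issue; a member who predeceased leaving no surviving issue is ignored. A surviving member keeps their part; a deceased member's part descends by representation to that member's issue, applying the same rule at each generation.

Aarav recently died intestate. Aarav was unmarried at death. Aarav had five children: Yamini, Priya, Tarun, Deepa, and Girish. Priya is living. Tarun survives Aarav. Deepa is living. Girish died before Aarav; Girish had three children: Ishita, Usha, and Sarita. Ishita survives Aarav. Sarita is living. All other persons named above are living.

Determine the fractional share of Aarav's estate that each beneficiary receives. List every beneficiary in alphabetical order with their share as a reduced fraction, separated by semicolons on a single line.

There is no surviving spouse, so the entire estate passes to Aarav's descendants per stirpes.
The estate is divided into 5 equal shares of 1/5 among Yamini, Priya, Tarun, Deepa, Girish.
Yamini is living and takes 1/5.
Priya is living and takes 1/5.
Tarun is living and takes 1/5.
Deepa is living and takes 1/5.
Girish predeceased; the 1/5 allotted to Girish's branch passes to Girish's issue by representation.
The 1/5 is divided into 3 equal shares of 1/15 among Ishita, Usha, Sarita.
Ishita is living and takes 1/15.
Usha is living and takes 1/15.
Sarita is living and takes 1/15.

Deepa 1/5; Ishita 1/15; Priya 1/5; Sarita 1/15; Tarun 1/5; Usha 1/15; Yamini 1/5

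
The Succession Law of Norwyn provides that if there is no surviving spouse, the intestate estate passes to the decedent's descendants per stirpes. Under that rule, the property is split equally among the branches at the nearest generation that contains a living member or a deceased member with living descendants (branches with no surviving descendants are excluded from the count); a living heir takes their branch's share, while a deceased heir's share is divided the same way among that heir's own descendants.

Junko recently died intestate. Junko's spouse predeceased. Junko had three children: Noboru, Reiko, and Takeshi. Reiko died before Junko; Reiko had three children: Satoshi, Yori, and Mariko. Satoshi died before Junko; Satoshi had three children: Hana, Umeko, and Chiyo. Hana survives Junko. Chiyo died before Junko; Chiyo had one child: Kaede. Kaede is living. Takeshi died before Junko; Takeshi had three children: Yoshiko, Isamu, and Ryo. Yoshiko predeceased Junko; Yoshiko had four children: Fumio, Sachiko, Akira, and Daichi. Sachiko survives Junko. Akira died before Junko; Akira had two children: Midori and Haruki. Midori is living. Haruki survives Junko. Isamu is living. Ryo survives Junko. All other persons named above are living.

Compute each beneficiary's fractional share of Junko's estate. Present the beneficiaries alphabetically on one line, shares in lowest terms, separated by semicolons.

Daichi 1/36; Fumio 1/36; Hana 1/27; Haruki 1/72; Isamu 1/9; Kaede 1/27; Mariko 1/9; Midori 1/72; Noboru 1/3; Ryo 1/9; Sachiko 1/36; Umeko 1/27; Yori 1/9

There is no surviving spouse, so the entire estate passes to Junko's descendants per stirpes.
The estate is divided into 3 equal shares of 1/3 among Noboru, Reiko, Takeshi.
Noboru is living and takes 1/3.
Reiko predeceased; the 1/3 allotted to Reiko's branch passes to Reiko's issue by representation.
The 1/3 is divided into 3 equal shares of 1/9 among Satoshi, Yori, Mariko.
Satoshi predeceased; the 1/9 allotted to Satoshi's branch passes to Satoshi's issue by representation.
The 1/9 is divided into 3 equal shares of 1/27 among Hana, Umeko, Chiyo.
Hana is living and takes 1/27.
Umeko is living and takes 1/27.
Chiyo predeceased; the 1/27 allotted to Chiyo's branch passes to Chiyo's issue by representation.
Kaede is the sole taker at this level and receives the full 1/27.
Yori is living and takes 1/9.
Mariko is living and takes 1/9.
Takeshi predeceased; the 1/3 allotted to Takeshi's branch passes to Takeshi's issue by representation.
The 1/3 is divided into 3 equal shares of 1/9 among Yoshiko, Isamu, Ryo.
Yoshiko predeceased; the 1/9 allotted to Yoshiko's branch passes to Yoshiko's issue by representation.
The 1/9 is divided into 4 equal shares of 1/36 among Fumio, Sachiko, Akira, Daichi.
Fumio is living and takes 1/36.
Sachiko is living and takes 1/36.
Akira predeceased; the 1/36 allotted to Akira's branch passes to Akira's issue by representation.
The 1/36 is divided into 2 equal shares of 1/72 among Midori, Haruki.
Midori is living and takes 1/72.
Haruki is living and takes 1/72.
Daichi is living and takes 1/36.
Isamu is living and takes 1/9.
Ryo is living and takes 1/9.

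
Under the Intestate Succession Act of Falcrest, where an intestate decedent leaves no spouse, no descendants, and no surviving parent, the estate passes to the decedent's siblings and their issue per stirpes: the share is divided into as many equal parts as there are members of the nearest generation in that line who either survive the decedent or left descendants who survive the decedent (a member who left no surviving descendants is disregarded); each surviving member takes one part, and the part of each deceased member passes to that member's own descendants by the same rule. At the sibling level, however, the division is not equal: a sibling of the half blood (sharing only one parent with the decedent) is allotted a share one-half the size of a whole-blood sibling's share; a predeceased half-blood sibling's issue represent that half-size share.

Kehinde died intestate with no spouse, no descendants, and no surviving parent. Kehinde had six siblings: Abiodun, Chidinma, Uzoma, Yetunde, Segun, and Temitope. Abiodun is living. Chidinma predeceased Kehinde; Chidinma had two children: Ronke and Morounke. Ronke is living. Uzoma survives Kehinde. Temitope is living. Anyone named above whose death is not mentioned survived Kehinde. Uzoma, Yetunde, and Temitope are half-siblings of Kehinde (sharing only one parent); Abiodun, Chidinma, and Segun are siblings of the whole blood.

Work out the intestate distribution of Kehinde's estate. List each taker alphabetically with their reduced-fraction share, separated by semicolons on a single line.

No spouse, descendants, or parent survives, so the estate passes to Kehinde's siblings per stirpes.
Half-blood siblings count for one-half the weight of whole-blood siblings at the initial division.
Dividing 1 in proportion to weights (total weight 9/2): Abiodun (weight 1) → 2/9; Chidinma (weight 1) → 2/9; Uzoma (weight 1/2) → 1/9; Yetunde (weight 1/2) → 1/9; Segun (weight 1) → 2/9; Temitope (weight 1/2) → 1/9.
Abiodun is living and takes 2/9.
Chidinma predeceased; the 2/9 allotted to Chidinma's branch passes to Chidinma's issue by representation.
The 2/9 is divided into 2 equal shares of 1/9 among Ronke, Morounke.
Ronke is living and takes 1/9.
Morounke is living and takes 1/9.
Uzoma is living and takes 1/9.
Yetunde is living and takes 1/9.
Segun is living and takes 2/9.
Temitope is living and takes 1/9.

Abiodun 2/9; Morounke 1/9; Ronke 1/9; Segun 2/9; Temitope 1/9; Uzoma 1/9; Yetunde 1/9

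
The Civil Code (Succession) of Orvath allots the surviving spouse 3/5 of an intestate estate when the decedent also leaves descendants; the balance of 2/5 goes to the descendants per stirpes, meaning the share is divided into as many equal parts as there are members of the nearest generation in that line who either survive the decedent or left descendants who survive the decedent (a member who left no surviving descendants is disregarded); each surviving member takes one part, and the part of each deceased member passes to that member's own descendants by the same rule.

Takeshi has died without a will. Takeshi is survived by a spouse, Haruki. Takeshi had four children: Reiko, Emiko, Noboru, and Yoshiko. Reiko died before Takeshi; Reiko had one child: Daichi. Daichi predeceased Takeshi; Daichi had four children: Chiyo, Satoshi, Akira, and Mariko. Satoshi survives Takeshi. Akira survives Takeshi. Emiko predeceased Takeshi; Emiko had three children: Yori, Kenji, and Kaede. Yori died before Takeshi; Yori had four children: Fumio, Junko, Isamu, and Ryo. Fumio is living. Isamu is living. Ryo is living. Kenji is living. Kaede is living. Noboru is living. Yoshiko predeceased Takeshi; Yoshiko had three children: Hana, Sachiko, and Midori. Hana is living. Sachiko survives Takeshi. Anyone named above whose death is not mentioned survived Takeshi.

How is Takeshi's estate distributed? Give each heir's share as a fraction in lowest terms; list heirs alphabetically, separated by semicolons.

Akira 1/40; Chiyo 1/40; Fumio 1/120; Hana 1/30; Haruki 3/5; Isamu 1/120; Junko 1/120; Kaede 1/30; Kenji 1/30; Mariko 1/40; Midori 1/30; Noboru 1/10; Ryo 1/120; Sachiko 1/30; Satoshi 1/40

Haruki, as surviving spouse, takes 3/5.
The remaining 2/5 passes to Takeshi's descendants per stirpes.
The 2/5 is divided into 4 equal shares of 1/10 among Reiko, Emiko, Noboru, Yoshiko.
Reiko predeceased; the 1/10 allotted to Reiko's branch passes to Reiko's issue by representation.
Daichi's line is the sole branch at this level, so the full 1/10 passes to Daichi's issue by representation.
The 1/10 is divided into 4 equal shares of 1/40 among Chiyo, Satoshi, Akira, Mariko.
Chiyo is living and takes 1/40.
Satoshi is living and takes 1/40.
Akira is living and takes 1/40.
Mariko is living and takes 1/40.
Emiko predeceased; the 1/10 allotted to Emiko's branch passes to Emiko's issue by representation.
The 1/10 is divided into 3 equal shares of 1/30 among Yori, Kenji, Kaede.
Yori predeceased; the 1/30 allotted to Yori's branch passes to Yori's issue by representation.
The 1/30 is divided into 4 equal shares of 1/120 among Fumio, Junko, Isamu, Ryo.
Fumio is living and takes 1/120.
Junko is living and takes 1/120.
Isamu is living and takes 1/120.
Ryo is living and takes 1/120.
Kenji is living and takes 1/30.
Kaede is living and takes 1/30.
Noboru is living and takes 1/10.
Yoshiko predeceased; the 1/10 allotted to Yoshiko's branch passes to Yoshiko's issue by representation.
The 1/10 is divided into 3 equal shares of 1/30 among Hana, Sachiko, Midori.
Hana is living and takes 1/30.
Sachiko is living and takes 1/30.
Midori is living and takes 1/30.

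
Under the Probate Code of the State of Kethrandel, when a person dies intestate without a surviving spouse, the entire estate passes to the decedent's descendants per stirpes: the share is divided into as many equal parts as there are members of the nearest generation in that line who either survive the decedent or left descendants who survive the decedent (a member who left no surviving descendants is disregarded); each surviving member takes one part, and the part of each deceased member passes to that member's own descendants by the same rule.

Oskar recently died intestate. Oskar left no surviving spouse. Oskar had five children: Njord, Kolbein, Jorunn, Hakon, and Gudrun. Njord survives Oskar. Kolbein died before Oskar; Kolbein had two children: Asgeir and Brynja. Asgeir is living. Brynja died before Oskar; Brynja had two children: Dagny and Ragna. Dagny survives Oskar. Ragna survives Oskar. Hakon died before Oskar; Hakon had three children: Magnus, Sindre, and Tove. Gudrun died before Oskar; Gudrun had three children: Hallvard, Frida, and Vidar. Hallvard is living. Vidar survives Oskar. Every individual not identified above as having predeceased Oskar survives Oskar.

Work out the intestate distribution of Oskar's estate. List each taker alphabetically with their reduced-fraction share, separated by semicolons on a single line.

There is no surviving spouse, so the entire estate passes to Oskar's descendants per stirpes.
The estate is divided into 5 equal shares of 1/5 among Njord, Kolbein, Jorunn, Hakon, Gudrun.
Njord is living and takes 1/5.
Kolbein predeceased; the 1/5 allotted to Kolbein's branch passes to Kolbein's issue by representation.
The 1/5 is divided into 2 equal shares of 1/10 among Asgeir, Brynja.
Asgeir is living and takes 1/10.
Brynja predeceased; the 1/10 allotted to Brynja's branch passes to Brynja's issue by representation.
The 1/10 is divided into 2 equal shares of 1/20 among Dagny, Ragna.
Dagny is living and takes 1/20.
Ragna is living and takes 1/20.
Jorunn is living and takes 1/5.
Hakon predeceased; the 1/5 allotted to Hakon's branch passes to Hakon's issue by representation.
The 1/5 is divided into 3 equal shares of 1/15 among Magnus, Sindre, Tove.
Magnus is living and takes 1/15.
Sindre is living and takes 1/15.
Tove is living and takes 1/15.
Gudrun predeceased; the 1/5 allotted to Gudrun's branch passes to Gudrun's issue by representation.
The 1/5 is divided into 3 equal shares of 1/15 among Hallvard, Frida, Vidar.
Hallvard is living and takes 1/15.
Frida is living and takes 1/15.
Vidar is living and takes 1/15.

Asgeir 1/10; Dagny 1/20; Frida 1/15; Hallvard 1/15; Jorunn 1/5; Magnus 1/15; Njord 1/5; Ragna 1/20; Sindre 1/15; Tove 1/15; Vidar 1/15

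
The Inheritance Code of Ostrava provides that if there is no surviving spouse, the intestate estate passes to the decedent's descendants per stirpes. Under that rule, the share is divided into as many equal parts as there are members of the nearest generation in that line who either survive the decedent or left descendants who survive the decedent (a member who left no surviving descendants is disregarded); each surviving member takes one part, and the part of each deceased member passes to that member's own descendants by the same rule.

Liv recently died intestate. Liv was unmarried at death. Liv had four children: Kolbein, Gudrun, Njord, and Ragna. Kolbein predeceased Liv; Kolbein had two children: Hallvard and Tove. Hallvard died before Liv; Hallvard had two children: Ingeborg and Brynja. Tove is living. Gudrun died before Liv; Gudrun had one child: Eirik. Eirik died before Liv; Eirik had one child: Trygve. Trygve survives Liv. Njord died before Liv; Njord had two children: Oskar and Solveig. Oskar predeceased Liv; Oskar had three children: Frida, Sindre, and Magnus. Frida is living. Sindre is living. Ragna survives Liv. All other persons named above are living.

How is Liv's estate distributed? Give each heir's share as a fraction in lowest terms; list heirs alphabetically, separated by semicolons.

Brynja 1/16; Frida 1/24; Ingeborg 1/16; Magnus 1/24; Ragna 1/4; Sindre 1/24; Solveig 1/8; Tove 1/8; Trygve 1/4

There is no surviving spouse, so the entire estate passes to Liv's descendants per stirpes.
The estate is divided into 4 equal shares of 1/4 among Kolbein, Gudrun, Njord, Ragna.
Kolbein predeceased; the 1/4 allotted to Kolbein's branch passes to Kolbein's issue by representation.
The 1/4 is divided into 2 equal shares of 1/8 among Hallvard, Tove.
Hallvard predeceased; the 1/8 allotted to Hallvard's branch passes to Hallvard's issue by representation.
The 1/8 is divided into 2 equal shares of 1/16 among Ingeborg, Brynja.
Ingeborg is living and takes 1/16.
Brynja is living and takes 1/16.
Tove is living and takes 1/8.
Gudrun predeceased; the 1/4 allotted to Gudrun's branch passes to Gudrun's issue by representation.
Eirik's line is the sole branch at this level, so the full 1/4 passes to Eirik's issue by representation.
Trygve is the sole taker at this level and receives the full 1/4.
Njord predeceased; the 1/4 allotted to Njord's branch passes to Njord's issue by representation.
The 1/4 is divided into 2 equal shares of 1/8 among Oskar, Solveig.
Oskar predeceased; the 1/8 allotted to Oskar's branch passes to Oskar's issue by representation.
The 1/8 is divided into 3 equal shares of 1/24 among Frida, Sindre, Magnus.
Frida is living and takes 1/24.
Sindre is living and takes 1/24.
Magnus is living and takes 1/24.
Solveig is living and takes 1/8.
Ragna is living and takes 1/4.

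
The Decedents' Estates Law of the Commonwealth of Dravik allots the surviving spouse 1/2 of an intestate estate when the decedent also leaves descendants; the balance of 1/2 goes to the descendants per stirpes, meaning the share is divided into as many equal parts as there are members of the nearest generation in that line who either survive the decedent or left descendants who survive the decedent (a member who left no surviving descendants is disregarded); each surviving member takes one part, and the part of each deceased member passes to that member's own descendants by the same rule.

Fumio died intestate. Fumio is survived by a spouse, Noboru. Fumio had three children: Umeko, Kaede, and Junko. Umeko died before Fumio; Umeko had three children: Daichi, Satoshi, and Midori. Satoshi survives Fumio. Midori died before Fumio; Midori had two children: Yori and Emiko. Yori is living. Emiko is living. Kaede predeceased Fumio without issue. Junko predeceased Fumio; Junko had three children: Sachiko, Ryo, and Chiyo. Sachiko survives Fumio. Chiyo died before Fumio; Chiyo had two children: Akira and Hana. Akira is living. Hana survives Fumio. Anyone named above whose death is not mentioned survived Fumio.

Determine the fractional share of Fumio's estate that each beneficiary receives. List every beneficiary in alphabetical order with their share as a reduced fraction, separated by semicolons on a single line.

Noboru, as surviving spouse, takes 1/2.
The remaining 1/2 passes to Fumio's descendants per stirpes.
Kaede left no surviving issue, so that branch lapses and is disregarded.
The 1/2 is divided into 2 equal shares of 1/4 among Umeko, Junko.
Umeko predeceased; the 1/4 allotted to Umeko's branch passes to Umeko's issue by representation.
The 1/4 is divided into 3 equal shares of 1/12 among Daichi, Satoshi, Midori.
Daichi is living and takes 1/12.
Satoshi is living and takes 1/12.
Midori predeceased; the 1/12 allotted to Midori's branch passes to Midori's issue by representation.
The 1/12 is divided into 2 equal shares of 1/24 among Yori, Emiko.
Yori is living and takes 1/24.
Emiko is living and takes 1/24.
Junko predeceased; the 1/4 allotted to Junko's branch passes to Junko's issue by representation.
The 1/4 is divided into 3 equal shares of 1/12 among Sachiko, Ryo, Chiyo.
Sachiko is living and takes 1/12.
Ryo is living and takes 1/12.
Chiyo predeceased; the 1/12 allotted to Chiyo's branch passes to Chiyo's issue by representation.
The 1/12 is divided into 2 equal shares of 1/24 among Akira, Hana.
Akira is living and takes 1/24.
Hana is living and takes 1/24.

Akira 1/24; Daichi 1/12; Emiko 1/24; Hana 1/24; Noboru 1/2; Ryo 1/12; Sachiko 1/12; Satoshi 1/12; Yori 1/24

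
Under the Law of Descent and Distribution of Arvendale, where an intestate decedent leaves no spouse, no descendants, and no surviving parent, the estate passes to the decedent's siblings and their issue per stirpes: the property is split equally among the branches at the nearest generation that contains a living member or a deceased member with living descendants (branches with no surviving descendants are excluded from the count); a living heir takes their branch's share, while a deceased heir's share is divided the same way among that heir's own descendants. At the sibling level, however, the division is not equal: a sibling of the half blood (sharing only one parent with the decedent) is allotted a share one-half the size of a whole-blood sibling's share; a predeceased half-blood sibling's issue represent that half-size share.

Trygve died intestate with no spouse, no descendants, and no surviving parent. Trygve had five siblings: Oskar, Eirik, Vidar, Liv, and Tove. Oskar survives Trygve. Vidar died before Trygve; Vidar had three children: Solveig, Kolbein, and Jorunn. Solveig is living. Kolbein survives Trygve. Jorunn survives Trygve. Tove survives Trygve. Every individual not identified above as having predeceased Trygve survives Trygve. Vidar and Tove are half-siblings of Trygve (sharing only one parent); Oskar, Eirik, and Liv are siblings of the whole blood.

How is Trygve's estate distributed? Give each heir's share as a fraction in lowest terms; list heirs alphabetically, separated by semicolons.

Eirik 1/4; Jorunn 1/24; Kolbein 1/24; Liv 1/4; Oskar 1/4; Solveig 1/24; Tove 1/8

No spouse, descendants, or parent survives, so the estate passes to Trygve's siblings per stirpes.
Half-blood siblings count for one-half the weight of whole-blood siblings at the initial division.
Dividing 1 in proportion to weights (total weight 4): Oskar (weight 1) → 1/4; Eirik (weight 1) → 1/4; Vidar (weight 1/2) → 1/8; Liv (weight 1) → 1/4; Tove (weight 1/2) → 1/8.
Oskar is living and takes 1/4.
Eirik is living and takes 1/4.
Vidar predeceased; the 1/8 allotted to Vidar's branch passes to Vidar's issue by representation.
The 1/8 is divided into 3 equal shares of 1/24 among Solveig, Kolbein, Jorunn.
Solveig is living and takes 1/24.
Kolbein is living and takes 1/24.
Jorunn is living and takes 1/24.
Liv is living and takes 1/4.
Tove is living and takes 1/8.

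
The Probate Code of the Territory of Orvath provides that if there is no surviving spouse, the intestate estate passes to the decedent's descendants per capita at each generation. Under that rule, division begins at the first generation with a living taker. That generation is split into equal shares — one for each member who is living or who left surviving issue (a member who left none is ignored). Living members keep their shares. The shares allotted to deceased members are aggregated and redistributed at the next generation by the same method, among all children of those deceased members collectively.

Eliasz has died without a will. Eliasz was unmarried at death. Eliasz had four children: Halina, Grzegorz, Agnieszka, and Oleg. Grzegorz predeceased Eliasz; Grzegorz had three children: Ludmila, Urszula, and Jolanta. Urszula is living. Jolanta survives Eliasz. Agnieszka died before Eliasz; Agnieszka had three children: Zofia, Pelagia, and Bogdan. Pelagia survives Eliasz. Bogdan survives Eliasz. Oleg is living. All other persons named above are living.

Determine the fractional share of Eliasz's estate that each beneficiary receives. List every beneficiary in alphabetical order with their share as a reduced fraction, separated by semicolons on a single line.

Bogdan 1/12; Halina 1/4; Jolanta 1/12; Ludmila 1/12; Oleg 1/4; Pelagia 1/12; Urszula 1/12; Zofia 1/12

There is no surviving spouse, so the entire estate passes to Eliasz's descendants per capita at each generation.
At generation 1 (Halina, Grzegorz, Agnieszka, Oleg) there are 4 shares of (1)/4 = 1/4 each.
Living: Halina and Oleg — each takes 1/4.
Deceased: Grzegorz and Agnieszka. Their combined 1/2 is pooled and carried to generation 2.
At generation 2 (Ludmila, Urszula, Jolanta, Zofia, Pelagia, Bogdan) there are 6 shares of (1/2)/6 = 1/12 each.
Living: Ludmila, Urszula, Jolanta, Zofia, Pelagia, and Bogdan — each takes 1/12.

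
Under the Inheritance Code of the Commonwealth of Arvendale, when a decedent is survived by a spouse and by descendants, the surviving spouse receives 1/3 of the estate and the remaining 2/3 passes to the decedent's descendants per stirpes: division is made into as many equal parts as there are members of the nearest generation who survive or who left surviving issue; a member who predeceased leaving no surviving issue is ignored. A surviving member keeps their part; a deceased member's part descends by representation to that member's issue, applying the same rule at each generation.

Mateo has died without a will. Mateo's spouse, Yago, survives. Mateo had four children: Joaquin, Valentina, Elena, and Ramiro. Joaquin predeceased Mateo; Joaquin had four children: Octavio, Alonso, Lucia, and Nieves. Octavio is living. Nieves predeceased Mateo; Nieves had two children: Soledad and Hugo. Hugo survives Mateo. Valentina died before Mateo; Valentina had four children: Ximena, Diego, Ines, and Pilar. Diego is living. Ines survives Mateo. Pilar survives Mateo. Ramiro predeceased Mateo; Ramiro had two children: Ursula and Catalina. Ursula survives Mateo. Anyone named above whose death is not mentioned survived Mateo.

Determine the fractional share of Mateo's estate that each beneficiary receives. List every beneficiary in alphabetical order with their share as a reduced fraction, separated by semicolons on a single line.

Alonso 1/24; Catalina 1/12; Diego 1/24; Elena 1/6; Hugo 1/48; Ines 1/24; Lucia 1/24; Octavio 1/24; Pilar 1/24; Soledad 1/48; Ursula 1/12; Ximena 1/24; Yago 1/3

Yago, as surviving spouse, takes 1/3.
The remaining 2/3 passes to Mateo's descendants per stirpes.
The 2/3 is divided into 4 equal shares of 1/6 among Joaquin, Valentina, Elena, Ramiro.
Joaquin predeceased; the 1/6 allotted to Joaquin's branch passes to Joaquin's issue by representation.
The 1/6 is divided into 4 equal shares of 1/24 among Octavio, Alonso, Lucia, Nieves.
Octavio is living and takes 1/24.
Alonso is living and takes 1/24.
Lucia is living and takes 1/24.
Nieves predeceased; the 1/24 allotted to Nieves's branch passes to Nieves's issue by representation.
The 1/24 is divided into 2 equal shares of 1/48 among Soledad, Hugo.
Soledad is living and takes 1/48.
Hugo is living and takes 1/48.
Valentina predeceased; the 1/6 allotted to Valentina's branch passes to Valentina's issue by representation.
The 1/6 is divided into 4 equal shares of 1/24 among Ximena, Diego, Ines, Pilar.
Ximena is living and takes 1/24.
Diego is living and takes 1/24.
Ines is living and takes 1/24.
Pilar is living and takes 1/24.
Elena is living and takes 1/6.
Ramiro predeceased; the 1/6 allotted to Ramiro's branch passes to Ramiro's issue by representation.
The 1/6 is divided into 2 equal shares of 1/12 among Ursula, Catalina.
Ursula is living and takes 1/12.
Catalina is living and takes 1/12.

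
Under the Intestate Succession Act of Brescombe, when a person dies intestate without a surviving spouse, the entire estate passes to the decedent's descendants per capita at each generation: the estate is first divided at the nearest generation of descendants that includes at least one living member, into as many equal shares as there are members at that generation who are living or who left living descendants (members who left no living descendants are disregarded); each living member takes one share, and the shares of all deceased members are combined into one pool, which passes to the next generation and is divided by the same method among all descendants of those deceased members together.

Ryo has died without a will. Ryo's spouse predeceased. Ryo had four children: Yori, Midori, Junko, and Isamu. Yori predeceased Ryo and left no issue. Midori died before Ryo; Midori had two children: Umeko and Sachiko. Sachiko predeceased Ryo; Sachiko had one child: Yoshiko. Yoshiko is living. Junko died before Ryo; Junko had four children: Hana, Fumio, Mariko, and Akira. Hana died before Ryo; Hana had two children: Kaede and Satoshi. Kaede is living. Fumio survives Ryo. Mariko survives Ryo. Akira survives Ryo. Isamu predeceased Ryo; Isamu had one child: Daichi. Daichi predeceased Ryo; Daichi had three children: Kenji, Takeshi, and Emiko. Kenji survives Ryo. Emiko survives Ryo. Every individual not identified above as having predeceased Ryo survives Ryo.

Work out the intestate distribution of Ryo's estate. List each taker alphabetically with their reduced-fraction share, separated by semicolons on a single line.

Akira 1/7; Emiko 1/14; Fumio 1/7; Kaede 1/14; Kenji 1/14; Mariko 1/7; Satoshi 1/14; Takeshi 1/14; Umeko 1/7; Yoshiko 1/14

There is no surviving spouse, so the entire estate passes to Ryo's descendants per capita at each generation.
No one at generation 1 (Midori, Junko, Isamu) is living; moving to the next generation.
At generation 2 (Umeko, Sachiko, Hana, Fumio, Mariko, Akira, Daichi) there are 7 shares of (1)/7 = 1/7 each.
Living: Umeko, Fumio, Mariko, and Akira — each takes 1/7.
Deceased: Sachiko, Hana, and Daichi. Their combined 3/7 is pooled and carried to generation 3.
At generation 3 (Yoshiko, Kaede, Satoshi, Kenji, Takeshi, Emiko) there are 6 shares of (3/7)/6 = 1/14 each.
Living: Yoshiko, Kaede, Satoshi, Kenji, Takeshi, and Emiko — each takes 1/14.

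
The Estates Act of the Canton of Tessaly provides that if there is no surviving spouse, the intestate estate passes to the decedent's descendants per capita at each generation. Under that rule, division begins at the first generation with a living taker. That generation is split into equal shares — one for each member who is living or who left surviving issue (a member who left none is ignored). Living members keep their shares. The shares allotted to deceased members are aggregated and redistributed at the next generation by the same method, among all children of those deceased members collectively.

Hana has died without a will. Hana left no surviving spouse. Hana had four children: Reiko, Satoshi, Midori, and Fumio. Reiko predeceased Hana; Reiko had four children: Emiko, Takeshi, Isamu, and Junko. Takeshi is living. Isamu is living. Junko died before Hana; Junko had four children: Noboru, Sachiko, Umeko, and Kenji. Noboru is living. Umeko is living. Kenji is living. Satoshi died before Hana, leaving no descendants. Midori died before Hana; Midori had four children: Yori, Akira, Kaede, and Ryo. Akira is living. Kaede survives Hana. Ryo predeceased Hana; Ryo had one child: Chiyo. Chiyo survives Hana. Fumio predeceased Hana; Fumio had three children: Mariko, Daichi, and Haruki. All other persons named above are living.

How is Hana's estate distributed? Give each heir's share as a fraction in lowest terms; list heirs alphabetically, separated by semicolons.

There is no surviving spouse, so the entire estate passes to Hana's descendants per capita at each generation.
No one at generation 1 (Reiko, Midori, Fumio) is living; moving to the next generation.
At generation 2 (Emiko, Takeshi, Isamu, Junko, Yori, Akira, Kaede, Ryo, Mariko, Daichi, Haruki) there are 11 shares of (1)/11 = 1/11 each.
Living: Emiko, Takeshi, Isamu, Yori, Akira, Kaede, Mariko, Daichi, and Haruki — each takes 1/11.
Deceased: Junko and Ryo. Their combined 2/11 is pooled and carried to generation 3.
At generation 3 (Noboru, Sachiko, Umeko, Kenji, Chiyo) there are 5 shares of (2/11)/5 = 2/55 each.
Living: Noboru, Sachiko, Umeko, Kenji, and Chiyo — each takes 2/55.

Akira 1/11; Chiyo 2/55; Daichi 1/11; Emiko 1/11; Haruki 1/11; Isamu 1/11; Kaede 1/11; Kenji 2/55; Mariko 1/11; Noboru 2/55; Sachiko 2/55; Takeshi 1/11; Umeko 2/55; Yori 1/11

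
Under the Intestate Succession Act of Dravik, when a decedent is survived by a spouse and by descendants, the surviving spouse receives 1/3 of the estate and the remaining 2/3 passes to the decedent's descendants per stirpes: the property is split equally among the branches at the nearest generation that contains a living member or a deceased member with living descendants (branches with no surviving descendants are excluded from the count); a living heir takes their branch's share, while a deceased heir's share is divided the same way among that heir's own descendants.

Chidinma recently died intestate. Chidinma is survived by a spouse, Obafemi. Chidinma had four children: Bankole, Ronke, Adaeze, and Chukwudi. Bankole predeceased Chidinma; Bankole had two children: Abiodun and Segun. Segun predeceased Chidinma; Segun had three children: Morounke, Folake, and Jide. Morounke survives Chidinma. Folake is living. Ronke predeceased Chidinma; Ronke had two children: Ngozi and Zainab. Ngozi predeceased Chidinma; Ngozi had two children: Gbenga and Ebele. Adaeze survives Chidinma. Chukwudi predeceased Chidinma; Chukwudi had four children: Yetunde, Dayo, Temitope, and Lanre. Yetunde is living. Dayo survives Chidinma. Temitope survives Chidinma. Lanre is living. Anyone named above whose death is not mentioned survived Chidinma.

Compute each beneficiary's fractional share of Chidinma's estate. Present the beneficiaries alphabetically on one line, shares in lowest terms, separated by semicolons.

Abiodun 1/12; Adaeze 1/6; Dayo 1/24; Ebele 1/24; Folake 1/36; Gbenga 1/24; Jide 1/36; Lanre 1/24; Morounke 1/36; Obafemi 1/3; Temitope 1/24; Yetunde 1/24; Zainab 1/12

Obafemi, as surviving spouse, takes 1/3.
The remaining 2/3 passes to Chidinma's descendants per stirpes.
The 2/3 is divided into 4 equal shares of 1/6 among Bankole, Ronke, Adaeze, Chukwudi.
Bankole predeceased; the 1/6 allotted to Bankole's branch passes to Bankole's issue by representation.
The 1/6 is divided into 2 equal shares of 1/12 among Abiodun, Segun.
Abiodun is living and takes 1/12.
Segun predeceased; the 1/12 allotted to Segun's branch passes to Segun's issue by representation.
The 1/12 is divided into 3 equal shares of 1/36 among Morounke, Folake, Jide.
Morounke is living and takes 1/36.
Folake is living and takes 1/36.
Jide is living and takes 1/36.
Ronke predeceased; the 1/6 allotted to Ronke's branch passes to Ronke's issue by representation.
The 1/6 is divided into 2 equal shares of 1/12 among Ngozi, Zainab.
Ngozi predeceased; the 1/12 allotted to Ngozi's branch passes to Ngozi's issue by representation.
The 1/12 is divided into 2 equal shares of 1/24 among Gbenga, Ebele.
Gbenga is living and takes 1/24.
Ebele is living and takes 1/24.
Zainab is living and takes 1/12.
Adaeze is living and takes 1/6.
Chukwudi predeceased; the 1/6 allotted to Chukwudi's branch passes to Chukwudi's issue by representation.
The 1/6 is divided into 4 equal shares of 1/24 among Yetunde, Dayo, Temitope, Lanre.
Yetunde is living and takes 1/24.
Dayo is living and takes 1/24.
Temitope is living and takes 1/24.
Lanre is living and takes 1/24.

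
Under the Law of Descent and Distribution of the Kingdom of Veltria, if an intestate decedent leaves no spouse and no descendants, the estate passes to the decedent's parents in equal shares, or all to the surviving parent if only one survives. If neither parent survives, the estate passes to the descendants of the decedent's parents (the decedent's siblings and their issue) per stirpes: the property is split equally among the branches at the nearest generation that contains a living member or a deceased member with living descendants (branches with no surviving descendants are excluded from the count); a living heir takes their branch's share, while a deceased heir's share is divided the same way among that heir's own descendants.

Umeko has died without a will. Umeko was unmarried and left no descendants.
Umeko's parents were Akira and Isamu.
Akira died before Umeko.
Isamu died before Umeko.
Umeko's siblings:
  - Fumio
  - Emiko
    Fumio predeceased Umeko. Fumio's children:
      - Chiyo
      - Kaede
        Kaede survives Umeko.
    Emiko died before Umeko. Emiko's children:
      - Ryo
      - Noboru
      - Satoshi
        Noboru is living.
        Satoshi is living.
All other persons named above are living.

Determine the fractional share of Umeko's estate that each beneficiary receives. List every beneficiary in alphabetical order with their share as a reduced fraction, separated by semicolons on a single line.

Neither parent survives and there are no descendants, so the estate passes to Umeko's siblings and their issue per stirpes.
The estate is divided into 2 equal shares of 1/2 among Fumio, Emiko.
Fumio predeceased; the 1/2 allotted to Fumio's branch passes to Fumio's issue by representation.
The 1/2 is divided into 2 equal shares of 1/4 among Chiyo, Kaede.
Chiyo is living and takes 1/4.
Kaede is living and takes 1/4.
Emiko predeceased; the 1/2 allotted to Emiko's branch passes to Emiko's issue by representation.
The 1/2 is divided into 3 equal shares of 1/6 among Ryo, Noboru, Satoshi.
Ryo is living and takes 1/6.
Noboru is living and takes 1/6.
Satoshi is living and takes 1/6.

Chiyo 1/4; Kaede 1/4; Noboru 1/6; Ryo 1/6; Satoshi 1/6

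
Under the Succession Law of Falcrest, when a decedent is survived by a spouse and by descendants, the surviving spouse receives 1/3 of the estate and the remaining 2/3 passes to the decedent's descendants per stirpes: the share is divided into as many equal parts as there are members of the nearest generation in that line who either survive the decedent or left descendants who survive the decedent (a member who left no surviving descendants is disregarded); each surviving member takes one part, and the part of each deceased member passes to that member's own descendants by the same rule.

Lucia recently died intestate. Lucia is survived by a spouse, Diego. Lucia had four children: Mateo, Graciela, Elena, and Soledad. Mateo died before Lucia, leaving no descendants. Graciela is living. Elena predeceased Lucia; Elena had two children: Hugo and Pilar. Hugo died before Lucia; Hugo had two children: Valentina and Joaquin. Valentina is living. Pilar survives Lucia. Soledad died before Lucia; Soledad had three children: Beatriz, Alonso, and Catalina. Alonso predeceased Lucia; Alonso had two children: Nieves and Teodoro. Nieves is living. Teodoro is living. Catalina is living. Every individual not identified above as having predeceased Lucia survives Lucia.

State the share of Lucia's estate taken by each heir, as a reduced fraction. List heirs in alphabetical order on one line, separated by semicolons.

Beatriz 2/27; Catalina 2/27; Diego 1/3; Graciela 2/9; Joaquin 1/18; Nieves 1/27; Pilar 1/9; Teodoro 1/27; Valentina 1/18

Diego, as surviving spouse, takes 1/3.
The remaining 2/3 passes to Lucia's descendants per stirpes.
Mateo left no surviving issue, so that branch lapses and is disregarded.
The 2/3 is divided into 3 equal shares of 2/9 among Graciela, Elena, Soledad.
Graciela is living and takes 2/9.
Elena predeceased; the 2/9 allotted to Elena's branch passes to Elena's issue by representation.
The 2/9 is divided into 2 equal shares of 1/9 among Hugo, Pilar.
Hugo predeceased; the 1/9 allotted to Hugo's branch passes to Hugo's issue by representation.
The 1/9 is divided into 2 equal shares of 1/18 among Valentina, Joaquin.
Valentina is living and takes 1/18.
Joaquin is living and takes 1/18.
Pilar is living and takes 1/9.
Soledad predeceased; the 2/9 allotted to Soledad's branch passes to Soledad's issue by representation.
The 2/9 is divided into 3 equal shares of 2/27 among Beatriz, Alonso, Catalina.
Beatriz is living and takes 2/27.
Alonso predeceased; the 2/27 allotted to Alonso's branch passes to Alonso's issue by representation.
The 2/27 is divided into 2 equal shares of 1/27 among Nieves, Teodoro.
Nieves is living and takes 1/27.
Teodoro is living and takes 1/27.
Catalina is living and takes 2/27.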